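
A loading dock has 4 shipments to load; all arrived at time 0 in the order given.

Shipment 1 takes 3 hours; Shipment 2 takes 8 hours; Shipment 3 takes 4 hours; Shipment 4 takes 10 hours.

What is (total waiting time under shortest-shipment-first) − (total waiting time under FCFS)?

SPT (increasing processing time): Shipment 1 Shipment 3 Shipment 2 Shipment 4.
Shipment 1: waits 0, runs 0→3
Shipment 3: waits 3, runs 3→7
Shipment 2: waits 7, runs 7→15
Shipment 4: waits 15, runs 15→25
Sum = 0+3+7+15 = 25.
FIFO (arrival order): Shipment 1 Shipment 2 Shipment 3 Shipment 4.
Shipment 1: waits 0, runs 0→3
Shipment 2: waits 3, runs 3→11
Shipment 3: waits 11, runs 11→15
Shipment 4: waits 15, runs 15→25
Sum = 0+3+11+15 = 29.
Difference = 25 − 29 = -4.

-4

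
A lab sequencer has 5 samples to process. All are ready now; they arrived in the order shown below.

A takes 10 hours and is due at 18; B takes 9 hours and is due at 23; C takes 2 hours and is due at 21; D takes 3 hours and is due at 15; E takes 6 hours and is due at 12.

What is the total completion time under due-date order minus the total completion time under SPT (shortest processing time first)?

17

EDD (increasing due date): E D A C B.
E: 0→6
D: 6→9
A: 9→19
C: 19→21
B: 21→30
Sum = 6+9+19+21+30 = 85.
SPT (increasing processing time): C D E B A.
C: 0→2
D: 2→5
E: 5→11
B: 11→20
A: 20→30
Sum = 2+5+11+20+30 = 68.
Difference = 85 − 68 = 17.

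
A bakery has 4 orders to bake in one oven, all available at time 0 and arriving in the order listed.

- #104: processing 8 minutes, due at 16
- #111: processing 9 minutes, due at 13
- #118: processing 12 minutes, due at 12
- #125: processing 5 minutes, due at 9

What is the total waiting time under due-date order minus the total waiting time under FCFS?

-6

EDD (increasing due date): #125 #118 #111 #104.
#125: waits 0, runs 0→5
#118: waits 5, runs 5→17
#111: waits 17, runs 17→26
#104: waits 26, runs 26→34
Sum = 0+5+17+26 = 48.
FIFO (arrival order): #104 #111 #118 #125.
#104: waits 0, runs 0→8
#111: waits 8, runs 8→17
#118: waits 17, runs 17→29
#125: waits 29, runs 29→34
Sum = 0+8+17+29 = 54.
Difference = 48 − 54 = -6.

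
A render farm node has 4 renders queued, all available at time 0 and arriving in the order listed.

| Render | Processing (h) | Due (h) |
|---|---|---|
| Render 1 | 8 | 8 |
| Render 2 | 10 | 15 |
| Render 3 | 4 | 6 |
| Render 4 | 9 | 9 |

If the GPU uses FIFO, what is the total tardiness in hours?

41

FIFO (arrival order): Render 1 Render 2 Render 3 Render 4.
Render 1: 0→8, due 8, tardiness 0
Render 2: 8→18, due 15, tardiness 3
Render 3: 18→22, due 6, tardiness 16
Render 4: 22→31, due 9, tardiness 22
Sum = 0+3+16+22 = 41.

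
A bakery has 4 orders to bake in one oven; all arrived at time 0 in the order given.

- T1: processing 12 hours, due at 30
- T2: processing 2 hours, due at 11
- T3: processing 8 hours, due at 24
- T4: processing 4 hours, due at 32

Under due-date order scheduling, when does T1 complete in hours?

EDD (increasing due date): T2 T3 T1 T4.
T2: 0→2
T3: 2→10
T1: 10→22

22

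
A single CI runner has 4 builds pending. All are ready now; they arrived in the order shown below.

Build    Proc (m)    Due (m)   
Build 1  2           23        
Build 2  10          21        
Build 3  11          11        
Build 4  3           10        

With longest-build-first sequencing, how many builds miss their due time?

LPT (decreasing processing time): Build 3 Build 2 Build 4 Build 1.
Build 3: 0→11, due 11, tardiness 0
Build 2: 11→21, due 21, tardiness 0
Build 4: 21→24, due 10, tardiness 14
Build 1: 24→26, due 23, tardiness 3
Late builds: 2.

2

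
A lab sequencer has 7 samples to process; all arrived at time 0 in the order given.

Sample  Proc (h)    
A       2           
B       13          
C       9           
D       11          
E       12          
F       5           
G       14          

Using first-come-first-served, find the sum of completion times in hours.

FIFO (arrival order): A B C D E F G.
A: 0→2
B: 2→15
C: 15→24
D: 24→35
E: 35→47
F: 47→52
G: 52→66
Sum = 2+15+24+35+47+52+66 = 241.

241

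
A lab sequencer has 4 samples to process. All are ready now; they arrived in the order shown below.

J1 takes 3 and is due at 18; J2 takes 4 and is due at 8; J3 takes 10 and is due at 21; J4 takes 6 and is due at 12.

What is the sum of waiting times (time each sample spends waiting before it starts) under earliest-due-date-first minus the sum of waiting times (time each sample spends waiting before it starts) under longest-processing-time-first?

EDD (increasing due date): J2 J4 J1 J3.
J2: waits 0, runs 0→4
J4: waits 4, runs 4→10
J1: waits 10, runs 10→13
J3: waits 13, runs 13→23
Sum = 0+4+10+13 = 27.
LPT (decreasing processing time): J3 J4 J2 J1.
J3: waits 0, runs 0→10
J4: waits 10, runs 10→16
J2: waits 16, runs 16→20
J1: waits 20, runs 20→23
Sum = 0+10+16+20 = 46.
Difference = 27 − 46 = -19.

-19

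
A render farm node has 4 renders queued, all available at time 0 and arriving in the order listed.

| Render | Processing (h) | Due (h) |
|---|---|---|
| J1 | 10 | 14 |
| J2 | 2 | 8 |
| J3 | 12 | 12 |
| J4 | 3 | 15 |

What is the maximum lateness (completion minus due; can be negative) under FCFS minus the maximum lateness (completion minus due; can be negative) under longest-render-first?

FIFO (arrival order): J1 J2 J3 J4.
J1: 0→10, due 14, lateness -4
J2: 10→12, due 8, lateness 4
J3: 12→24, due 12, lateness 12
J4: 24→27, due 15, lateness 12
Maximum = 12.
LPT (decreasing processing time): J3 J1 J4 J2.
J3: 0→12, due 12, lateness 0
J1: 12→22, due 14, lateness 8
J4: 22→25, due 15, lateness 10
J2: 25→27, due 8, lateness 19
Maximum = 19.
Difference = 12 − 19 = -7.

-7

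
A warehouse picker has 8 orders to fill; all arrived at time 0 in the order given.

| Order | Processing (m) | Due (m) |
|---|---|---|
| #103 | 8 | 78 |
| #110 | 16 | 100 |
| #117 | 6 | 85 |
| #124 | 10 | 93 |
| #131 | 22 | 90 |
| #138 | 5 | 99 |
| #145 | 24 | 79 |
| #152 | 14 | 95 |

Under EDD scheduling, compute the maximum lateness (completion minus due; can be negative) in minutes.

EDD (increasing due date): #103 #145 #117 #131 #124 #152 #138 #110.
#103: 0→8, due 78, lateness -70
#145: 8→32, due 79, lateness -47
#117: 32→38, due 85, lateness -47
#131: 38→60, due 90, lateness -30
#124: 60→70, due 93, lateness -23
#152: 70→84, due 95, lateness -11
#138: 84→89, due 99, lateness -10
#110: 89→105, due 100, lateness 5
Maximum = 5.

5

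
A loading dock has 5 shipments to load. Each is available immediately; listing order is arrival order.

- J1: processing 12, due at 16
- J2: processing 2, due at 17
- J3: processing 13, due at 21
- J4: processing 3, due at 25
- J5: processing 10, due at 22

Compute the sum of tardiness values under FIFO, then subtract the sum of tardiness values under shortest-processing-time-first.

FIFO (arrival order): J1 J2 J3 J4 J5.
J1: 0→12, due 16, tardiness 0
J2: 12→14, due 17, tardiness 0
J3: 14→27, due 21, tardiness 6
J4: 27→30, due 25, tardiness 5
J5: 30→40, due 22, tardiness 18
Sum = 0+0+6+5+18 = 29.
SPT (increasing processing time): J2 J4 J5 J1 J3.
J2: 0→2, due 17, tardiness 0
J4: 2→5, due 25, tardiness 0
J5: 5→15, due 22, tardiness 0
J1: 15→27, due 16, tardiness 11
J3: 27→40, due 21, tardiness 19
Sum = 0+0+0+11+19 = 30.
Difference = 29 − 30 = -1.

-1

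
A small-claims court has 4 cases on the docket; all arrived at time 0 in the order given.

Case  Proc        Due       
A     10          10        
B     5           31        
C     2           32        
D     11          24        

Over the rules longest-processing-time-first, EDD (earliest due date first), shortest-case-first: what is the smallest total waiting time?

LPT (decreasing processing time): D A B C.
D: waits 0, runs 0→11
A: waits 11, runs 11→21
B: waits 21, runs 21→26
C: waits 26, runs 26→28
Sum = 0+11+21+26 = 58.
EDD (increasing due date): A D B C.
A: waits 0, runs 0→10
D: waits 10, runs 10→21
B: waits 21, runs 21→26
C: waits 26, runs 26→28
Sum = 0+10+21+26 = 57.
SPT (increasing processing time): C B A D.
C: waits 0, runs 0→2
B: waits 2, runs 2→7
A: waits 7, runs 7→17
D: waits 17, runs 17→28
Sum = 0+2+7+17 = 26.
LPT 58, EDD 57, SPT 26 → minimum 26.

26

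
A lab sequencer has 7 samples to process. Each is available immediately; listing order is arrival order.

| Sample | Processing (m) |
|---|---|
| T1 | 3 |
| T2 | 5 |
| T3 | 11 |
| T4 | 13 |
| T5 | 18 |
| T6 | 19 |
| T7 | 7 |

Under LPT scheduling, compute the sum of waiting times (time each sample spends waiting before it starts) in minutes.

LPT (decreasing processing time): T6 T5 T4 T3 T7 T2 T1.
T6: waits 0, runs 0→19
T5: waits 19, runs 19→37
T4: waits 37, runs 37→50
T3: waits 50, runs 50→61
T7: waits 61, runs 61→68
T2: waits 68, runs 68→73
T1: waits 73, runs 73→76
Sum = 0+19+37+50+61+68+73 = 308.

308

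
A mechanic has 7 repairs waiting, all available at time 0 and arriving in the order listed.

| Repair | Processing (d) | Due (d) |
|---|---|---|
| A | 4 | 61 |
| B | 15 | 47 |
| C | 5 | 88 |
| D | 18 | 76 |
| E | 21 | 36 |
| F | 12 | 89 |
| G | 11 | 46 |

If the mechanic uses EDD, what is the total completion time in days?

380

EDD (increasing due date): E G B A D C F.
E: 0→21
G: 21→32
B: 32→47
A: 47→51
D: 51→69
C: 69→74
F: 74→86
Sum = 21+32+47+51+69+74+86 = 380.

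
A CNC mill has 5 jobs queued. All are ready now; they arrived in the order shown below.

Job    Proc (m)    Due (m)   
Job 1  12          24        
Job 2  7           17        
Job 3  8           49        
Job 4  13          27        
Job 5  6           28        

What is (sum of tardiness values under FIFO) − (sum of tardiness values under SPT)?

5

FIFO (arrival order): Job 1 Job 2 Job 3 Job 4 Job 5.
Job 1: 0→12, due 24, tardiness 0
Job 2: 12→19, due 17, tardiness 2
Job 3: 19→27, due 49, tardiness 0
Job 4: 27→40, due 27, tardiness 13
Job 5: 40→46, due 28, tardiness 18
Sum = 0+2+0+13+18 = 33.
SPT (increasing processing time): Job 5 Job 2 Job 3 Job 1 Job 4.
Job 5: 0→6, due 28, tardiness 0
Job 2: 6→13, due 17, tardiness 0
Job 3: 13→21, due 49, tardiness 0
Job 1: 21→33, due 24, tardiness 9
Job 4: 33→46, due 27, tardiness 19
Sum = 0+0+0+9+19 = 28.
Difference = 33 − 28 = 5.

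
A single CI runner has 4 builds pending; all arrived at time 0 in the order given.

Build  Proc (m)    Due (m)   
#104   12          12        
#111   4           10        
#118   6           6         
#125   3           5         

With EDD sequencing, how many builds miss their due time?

3

EDD (increasing due date): #125 #118 #111 #104.
#125: 0→3, due 5, tardiness 0
#118: 3→9, due 6, tardiness 3
#111: 9→13, due 10, tardiness 3
#104: 13→25, due 12, tardiness 13
Late builds: 3.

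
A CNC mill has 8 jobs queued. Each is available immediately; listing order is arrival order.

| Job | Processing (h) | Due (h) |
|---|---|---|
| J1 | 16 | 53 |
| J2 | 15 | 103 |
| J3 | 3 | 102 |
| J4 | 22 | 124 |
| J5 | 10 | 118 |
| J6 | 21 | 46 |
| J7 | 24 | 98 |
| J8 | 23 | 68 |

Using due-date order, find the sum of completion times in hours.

EDD (increasing due date): J6 J1 J8 J7 J3 J2 J5 J4.
J6: 0→21
J1: 21→37
J8: 37→60
J7: 60→84
J3: 84→87
J2: 87→102
J5: 102→112
J4: 112→134
Sum = 21+37+60+84+87+102+112+134 = 637.

637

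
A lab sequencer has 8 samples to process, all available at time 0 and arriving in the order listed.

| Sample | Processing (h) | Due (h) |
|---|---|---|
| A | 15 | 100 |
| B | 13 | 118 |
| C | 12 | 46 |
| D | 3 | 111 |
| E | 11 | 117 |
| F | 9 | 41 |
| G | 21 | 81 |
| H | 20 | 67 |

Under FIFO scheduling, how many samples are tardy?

FIFO (arrival order): A B C D E F G H.
A: 0→15, due 100, tardiness 0
B: 15→28, due 118, tardiness 0
C: 28→40, due 46, tardiness 0
D: 40→43, due 111, tardiness 0
E: 43→54, due 117, tardiness 0
F: 54→63, due 41, tardiness 22
G: 63→84, due 81, tardiness 3
H: 84→104, due 67, tardiness 37
Late samples: 3.

3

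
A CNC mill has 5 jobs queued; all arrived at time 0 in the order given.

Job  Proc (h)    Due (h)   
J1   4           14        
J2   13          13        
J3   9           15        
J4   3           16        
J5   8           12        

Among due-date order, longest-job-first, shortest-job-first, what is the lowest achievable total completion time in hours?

EDD (increasing due date): J5 J2 J1 J3 J4.
J5: 0→8
J2: 8→21
J1: 21→25
J3: 25→34
J4: 34→37
Sum = 8+21+25+34+37 = 125.
LPT (decreasing processing time): J2 J3 J5 J1 J4.
J2: 0→13
J3: 13→22
J5: 22→30
J1: 30→34
J4: 34→37
Sum = 13+22+30+34+37 = 136.
SPT (increasing processing time): J4 J1 J5 J3 J2.
J4: 0→3
J1: 3→7
J5: 7→15
J3: 15→24
J2: 24→37
Sum = 3+7+15+24+37 = 86.
EDD 125, LPT 136, SPT 86 → minimum 86.

86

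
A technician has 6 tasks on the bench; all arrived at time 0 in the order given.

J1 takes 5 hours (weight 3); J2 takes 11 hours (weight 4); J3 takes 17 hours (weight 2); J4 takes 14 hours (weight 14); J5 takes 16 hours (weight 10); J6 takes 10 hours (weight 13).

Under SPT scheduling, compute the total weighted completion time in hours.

1580

SPT (increasing processing time): J1 J6 J2 J4 J5 J3.
J1: finishes 5, weight 3, w·C = 15
J6: finishes 15, weight 13, w·C = 195
J2: finishes 26, weight 4, w·C = 104
J4: finishes 40, weight 14, w·C = 560
J5: finishes 56, weight 10, w·C = 560
J3: finishes 73, weight 2, w·C = 146
Sum = 15+195+104+560+560+146 = 1580.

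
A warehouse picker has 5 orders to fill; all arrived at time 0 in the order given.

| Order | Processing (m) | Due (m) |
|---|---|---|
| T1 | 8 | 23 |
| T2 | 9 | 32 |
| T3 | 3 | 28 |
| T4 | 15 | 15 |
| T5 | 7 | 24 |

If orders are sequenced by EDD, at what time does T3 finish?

EDD (increasing due date): T4 T1 T5 T3 T2.
T4: 0→15
T1: 15→23
T5: 23→30
T3: 30→33

33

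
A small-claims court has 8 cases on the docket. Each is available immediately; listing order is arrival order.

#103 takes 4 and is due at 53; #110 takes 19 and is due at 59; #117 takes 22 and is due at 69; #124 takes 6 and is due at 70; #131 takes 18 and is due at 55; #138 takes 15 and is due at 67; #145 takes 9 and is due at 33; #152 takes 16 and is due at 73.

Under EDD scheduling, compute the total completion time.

457

EDD (increasing due date): #145 #103 #131 #110 #138 #117 #124 #152.
#145: 0→9
#103: 9→13
#131: 13→31
#110: 31→50
#138: 50→65
#117: 65→87
#124: 87→93
#152: 93→109
Sum = 9+13+31+50+65+87+93+109 = 457.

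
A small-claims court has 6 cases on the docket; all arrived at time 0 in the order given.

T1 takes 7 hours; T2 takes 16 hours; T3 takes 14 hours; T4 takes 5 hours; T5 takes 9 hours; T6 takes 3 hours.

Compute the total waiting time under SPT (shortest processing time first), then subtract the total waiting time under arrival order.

SPT (increasing processing time): T6 T4 T1 T5 T3 T2.
T6: waits 0, runs 0→3
T4: waits 3, runs 3→8
T1: waits 8, runs 8→15
T5: waits 15, runs 15→24
T3: waits 24, runs 24→38
T2: waits 38, runs 38→54
Sum = 0+3+8+15+24+38 = 88.
FIFO (arrival order): T1 T2 T3 T4 T5 T6.
T1: waits 0, runs 0→7
T2: waits 7, runs 7→23
T3: waits 23, runs 23→37
T4: waits 37, runs 37→42
T5: waits 42, runs 42→51
T6: waits 51, runs 51→54
Sum = 0+7+23+37+42+51 = 160.
Difference = 88 − 160 = -72.

-72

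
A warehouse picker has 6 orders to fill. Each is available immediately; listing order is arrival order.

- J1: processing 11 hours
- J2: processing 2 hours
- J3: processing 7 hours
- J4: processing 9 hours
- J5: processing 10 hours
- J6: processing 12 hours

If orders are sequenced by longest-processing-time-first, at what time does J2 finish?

51

LPT (decreasing processing time): J6 J1 J5 J4 J3 J2.
J6: 0→12
J1: 12→23
J5: 23→33
J4: 33→42
J3: 42→49
J2: 49→51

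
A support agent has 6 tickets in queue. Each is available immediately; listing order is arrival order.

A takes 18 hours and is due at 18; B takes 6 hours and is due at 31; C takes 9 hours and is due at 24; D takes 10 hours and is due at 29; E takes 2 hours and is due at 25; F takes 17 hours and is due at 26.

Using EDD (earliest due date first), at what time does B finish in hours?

62

EDD (increasing due date): A C E F D B.
A: 0→18
C: 18→27
E: 27→29
F: 29→46
D: 46→56
B: 56→62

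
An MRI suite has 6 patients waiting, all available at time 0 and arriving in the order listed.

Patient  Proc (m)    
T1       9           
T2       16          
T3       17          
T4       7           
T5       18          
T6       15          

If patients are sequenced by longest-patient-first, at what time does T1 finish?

LPT (decreasing processing time): T5 T3 T2 T6 T1 T4.
T5: 0→18
T3: 18→35
T2: 35→51
T6: 51→66
T1: 66→75

75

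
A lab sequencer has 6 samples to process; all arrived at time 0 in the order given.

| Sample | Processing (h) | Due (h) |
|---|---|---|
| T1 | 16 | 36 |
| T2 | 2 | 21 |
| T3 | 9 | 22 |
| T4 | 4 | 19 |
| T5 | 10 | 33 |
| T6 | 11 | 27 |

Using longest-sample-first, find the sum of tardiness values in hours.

LPT (decreasing processing time): T1 T6 T5 T3 T4 T2.
T1: 0→16, due 36, tardiness 0
T6: 16→27, due 27, tardiness 0
T5: 27→37, due 33, tardiness 4
T3: 37→46, due 22, tardiness 24
T4: 46→50, due 19, tardiness 31
T2: 50→52, due 21, tardiness 31
Sum = 0+0+4+24+31+31 = 90.

90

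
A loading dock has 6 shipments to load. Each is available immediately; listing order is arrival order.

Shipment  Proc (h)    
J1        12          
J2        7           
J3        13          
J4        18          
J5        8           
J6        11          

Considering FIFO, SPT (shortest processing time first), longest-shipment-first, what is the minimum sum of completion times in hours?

206

FIFO (arrival order): J1 J2 J3 J4 J5 J6.
J1: 0→12
J2: 12→19
J3: 19→32
J4: 32→50
J5: 50→58
J6: 58→69
Sum = 12+19+32+50+58+69 = 240.
SPT (increasing processing time): J2 J5 J6 J1 J3 J4.
J2: 0→7
J5: 7→15
J6: 15→26
J1: 26→38
J3: 38→51
J4: 51→69
Sum = 7+15+26+38+51+69 = 206.
LPT (decreasing processing time): J4 J3 J1 J6 J5 J2.
J4: 0→18
J3: 18→31
J1: 31→43
J6: 43→54
J5: 54→62
J2: 62→69
Sum = 18+31+43+54+62+69 = 277.
FIFO 240, SPT 206, LPT 277 → minimum 206.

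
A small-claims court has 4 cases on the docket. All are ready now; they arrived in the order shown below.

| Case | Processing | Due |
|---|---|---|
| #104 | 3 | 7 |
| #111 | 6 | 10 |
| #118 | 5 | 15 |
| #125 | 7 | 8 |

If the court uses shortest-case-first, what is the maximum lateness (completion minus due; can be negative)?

SPT (increasing processing time): #104 #118 #111 #125.
#104: 0→3, due 7, lateness -4
#118: 3→8, due 15, lateness -7
#111: 8→14, due 10, lateness 4
#125: 14→21, due 8, lateness 13
Maximum = 13.

13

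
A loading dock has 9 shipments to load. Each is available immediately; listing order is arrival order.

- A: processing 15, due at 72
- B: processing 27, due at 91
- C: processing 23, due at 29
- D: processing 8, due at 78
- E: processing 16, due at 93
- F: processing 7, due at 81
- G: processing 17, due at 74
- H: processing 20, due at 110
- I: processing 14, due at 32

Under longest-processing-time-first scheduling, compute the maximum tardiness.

LPT (decreasing processing time): B C H G E A I D F.
B: 0→27, due 91, tardiness 0
C: 27→50, due 29, tardiness 21
H: 50→70, due 110, tardiness 0
G: 70→87, due 74, tardiness 13
E: 87→103, due 93, tardiness 10
A: 103→118, due 72, tardiness 46
I: 118→132, due 32, tardiness 100
D: 132→140, due 78, tardiness 62
F: 140→147, due 81, tardiness 66
Maximum = 100.

100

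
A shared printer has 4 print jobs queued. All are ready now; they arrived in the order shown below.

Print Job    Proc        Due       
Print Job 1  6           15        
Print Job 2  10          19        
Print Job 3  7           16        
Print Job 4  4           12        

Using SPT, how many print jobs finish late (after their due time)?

SPT (increasing processing time): Print Job 4 Print Job 1 Print Job 3 Print Job 2.
Print Job 4: 0→4, due 12, tardiness 0
Print Job 1: 4→10, due 15, tardiness 0
Print Job 3: 10→17, due 16, tardiness 1
Print Job 2: 17→27, due 19, tardiness 8
Late print jobs: 2.

2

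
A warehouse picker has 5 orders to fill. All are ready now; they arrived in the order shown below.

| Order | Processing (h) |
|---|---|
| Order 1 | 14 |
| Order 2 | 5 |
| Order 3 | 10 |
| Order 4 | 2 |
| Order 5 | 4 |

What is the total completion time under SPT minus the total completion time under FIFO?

SPT (increasing processing time): Order 4 Order 5 Order 2 Order 3 Order 1.
Order 4: 0→2
Order 5: 2→6
Order 2: 6→11
Order 3: 11→21
Order 1: 21→35
Sum = 2+6+11+21+35 = 75.
FIFO (arrival order): Order 1 Order 2 Order 3 Order 4 Order 5.
Order 1: 0→14
Order 2: 14→19
Order 3: 19→29
Order 4: 29→31
Order 5: 31→35
Sum = 14+19+29+31+35 = 128.
Difference = 75 − 128 = -53.

-53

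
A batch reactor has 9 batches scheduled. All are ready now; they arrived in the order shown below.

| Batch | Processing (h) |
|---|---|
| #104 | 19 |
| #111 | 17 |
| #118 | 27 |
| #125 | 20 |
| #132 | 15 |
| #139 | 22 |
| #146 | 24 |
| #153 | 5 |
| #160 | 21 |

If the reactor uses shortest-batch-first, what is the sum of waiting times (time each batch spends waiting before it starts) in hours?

553

SPT (increasing processing time): #153 #132 #111 #104 #125 #160 #139 #146 #118.
#153: waits 0, runs 0→5
#132: waits 5, runs 5→20
#111: waits 20, runs 20→37
#104: waits 37, runs 37→56
#125: waits 56, runs 56→76
#160: waits 76, runs 76→97
#139: waits 97, runs 97→119
#146: waits 119, runs 119→143
#118: waits 143, runs 143→170
Sum = 0+5+20+37+56+76+97+119+143 = 553.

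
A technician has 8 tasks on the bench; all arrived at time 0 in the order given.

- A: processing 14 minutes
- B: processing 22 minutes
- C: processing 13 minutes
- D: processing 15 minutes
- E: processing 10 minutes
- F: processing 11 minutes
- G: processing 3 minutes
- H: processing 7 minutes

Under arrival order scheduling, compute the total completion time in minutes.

505

FIFO (arrival order): A B C D E F G H.
A: 0→14
B: 14→36
C: 36→49
D: 49→64
E: 64→74
F: 74→85
G: 85→88
H: 88→95
Sum = 14+36+49+64+74+85+88+95 = 505.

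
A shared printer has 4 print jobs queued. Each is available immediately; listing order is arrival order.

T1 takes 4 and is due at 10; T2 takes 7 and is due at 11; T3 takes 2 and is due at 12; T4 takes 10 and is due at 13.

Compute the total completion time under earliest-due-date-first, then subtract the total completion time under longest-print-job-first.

EDD (increasing due date): T1 T2 T3 T4.
T1: 0→4
T2: 4→11
T3: 11→13
T4: 13→23
Sum = 4+11+13+23 = 51.
LPT (decreasing processing time): T4 T2 T1 T3.
T4: 0→10
T2: 10→17
T1: 17→21
T3: 21→23
Sum = 10+17+21+23 = 71.
Difference = 51 − 71 = -20.

-20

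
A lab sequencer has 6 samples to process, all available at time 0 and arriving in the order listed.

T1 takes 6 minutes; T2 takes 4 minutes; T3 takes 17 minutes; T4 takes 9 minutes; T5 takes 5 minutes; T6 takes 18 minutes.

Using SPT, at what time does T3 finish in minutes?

41

SPT (increasing processing time): T2 T5 T1 T4 T3 T6.
T2: 0→4
T5: 4→9
T1: 9→15
T4: 15→24
T3: 24→41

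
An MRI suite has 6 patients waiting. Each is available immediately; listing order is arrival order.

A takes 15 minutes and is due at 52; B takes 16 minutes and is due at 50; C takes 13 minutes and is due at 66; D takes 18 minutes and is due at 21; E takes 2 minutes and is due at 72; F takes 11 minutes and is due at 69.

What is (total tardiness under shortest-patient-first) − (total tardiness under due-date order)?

54

SPT (increasing processing time): E F C A B D.
E: 0→2, due 72, tardiness 0
F: 2→13, due 69, tardiness 0
C: 13→26, due 66, tardiness 0
A: 26→41, due 52, tardiness 0
B: 41→57, due 50, tardiness 7
D: 57→75, due 21, tardiness 54
Sum = 0+0+0+0+7+54 = 61.
EDD (increasing due date): D B A C F E.
D: 0→18, due 21, tardiness 0
B: 18→34, due 50, tardiness 0
A: 34→49, due 52, tardiness 0
C: 49→62, due 66, tardiness 0
F: 62→73, due 69, tardiness 4
E: 73→75, due 72, tardiness 3
Sum = 0+0+0+0+4+3 = 7.
Difference = 61 − 7 = 54.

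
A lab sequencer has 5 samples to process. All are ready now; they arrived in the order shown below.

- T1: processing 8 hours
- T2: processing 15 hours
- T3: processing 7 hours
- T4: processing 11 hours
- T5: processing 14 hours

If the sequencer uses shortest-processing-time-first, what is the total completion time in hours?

SPT (increasing processing time): T3 T1 T4 T5 T2.
T3: 0→7
T1: 7→15
T4: 15→26
T5: 26→40
T2: 40→55
Sum = 7+15+26+40+55 = 143.

143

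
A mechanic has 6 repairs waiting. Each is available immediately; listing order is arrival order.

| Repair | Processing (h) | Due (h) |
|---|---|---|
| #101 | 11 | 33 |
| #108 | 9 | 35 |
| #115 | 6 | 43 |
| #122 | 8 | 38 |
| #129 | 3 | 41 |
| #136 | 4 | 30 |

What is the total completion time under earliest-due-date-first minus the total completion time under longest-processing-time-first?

-21

EDD (increasing due date): #136 #101 #108 #122 #129 #115.
#136: 0→4
#101: 4→15
#108: 15→24
#122: 24→32
#129: 32→35
#115: 35→41
Sum = 4+15+24+32+35+41 = 151.
LPT (decreasing processing time): #101 #108 #122 #115 #136 #129.
#101: 0→11
#108: 11→20
#122: 20→28
#115: 28→34
#136: 34→38
#129: 38→41
Sum = 11+20+28+34+38+41 = 172.
Difference = 151 − 172 = -21.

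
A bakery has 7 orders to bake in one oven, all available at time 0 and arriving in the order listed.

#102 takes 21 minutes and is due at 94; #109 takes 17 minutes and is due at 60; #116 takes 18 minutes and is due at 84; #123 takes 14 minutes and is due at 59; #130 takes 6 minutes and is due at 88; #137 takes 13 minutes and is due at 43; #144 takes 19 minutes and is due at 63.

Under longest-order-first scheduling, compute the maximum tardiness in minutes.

LPT (decreasing processing time): #102 #144 #116 #109 #123 #137 #130.
#102: 0→21, due 94, tardiness 0
#144: 21→40, due 63, tardiness 0
#116: 40→58, due 84, tardiness 0
#109: 58→75, due 60, tardiness 15
#123: 75→89, due 59, tardiness 30
#137: 89→102, due 43, tardiness 59
#130: 102→108, due 88, tardiness 20
Maximum = 59.

59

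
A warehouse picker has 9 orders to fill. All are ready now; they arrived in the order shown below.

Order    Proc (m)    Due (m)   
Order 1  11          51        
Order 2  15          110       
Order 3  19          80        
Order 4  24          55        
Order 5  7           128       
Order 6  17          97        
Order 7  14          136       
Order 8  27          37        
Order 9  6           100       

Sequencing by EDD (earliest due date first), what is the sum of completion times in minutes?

795

EDD (increasing due date): Order 8 Order 1 Order 4 Order 3 Order 6 Order 9 Order 2 Order 5 Order 7.
Order 8: 0→27
Order 1: 27→38
Order 4: 38→62
Order 3: 62→81
Order 6: 81→98
Order 9: 98→104
Order 2: 104→119
Order 5: 119→126
Order 7: 126→140
Sum = 27+38+62+81+98+104+119+126+140 = 795.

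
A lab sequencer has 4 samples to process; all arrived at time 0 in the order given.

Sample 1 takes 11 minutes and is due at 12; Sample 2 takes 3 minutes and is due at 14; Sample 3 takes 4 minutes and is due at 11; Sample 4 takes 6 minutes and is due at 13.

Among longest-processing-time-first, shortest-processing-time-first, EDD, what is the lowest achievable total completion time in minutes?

47

LPT (decreasing processing time): Sample 1 Sample 4 Sample 3 Sample 2.
Sample 1: 0→11
Sample 4: 11→17
Sample 3: 17→21
Sample 2: 21→24
Sum = 11+17+21+24 = 73.
SPT (increasing processing time): Sample 2 Sample 3 Sample 4 Sample 1.
Sample 2: 0→3
Sample 3: 3→7
Sample 4: 7→13
Sample 1: 13→24
Sum = 3+7+13+24 = 47.
EDD (increasing due date): Sample 3 Sample 1 Sample 4 Sample 2.
Sample 3: 0→4
Sample 1: 4→15
Sample 4: 15→21
Sample 2: 21→24
Sum = 4+15+21+24 = 64.
LPT 73, SPT 47, EDD 64 → minimum 47.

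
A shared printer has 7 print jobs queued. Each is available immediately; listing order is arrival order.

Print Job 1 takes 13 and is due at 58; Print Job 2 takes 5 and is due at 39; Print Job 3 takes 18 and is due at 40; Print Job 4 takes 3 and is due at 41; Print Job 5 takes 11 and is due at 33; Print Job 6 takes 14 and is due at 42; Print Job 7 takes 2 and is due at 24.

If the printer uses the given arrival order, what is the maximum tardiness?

42

FIFO (arrival order): Print Job 1 Print Job 2 Print Job 3 Print Job 4 Print Job 5 Print Job 6 Print Job 7.
Print Job 1: 0→13, due 58, tardiness 0
Print Job 2: 13→18, due 39, tardiness 0
Print Job 3: 18→36, due 40, tardiness 0
Print Job 4: 36→39, due 41, tardiness 0
Print Job 5: 39→50, due 33, tardiness 17
Print Job 6: 50→64, due 42, tardiness 22
Print Job 7: 64→66, due 24, tardiness 42
Maximum = 42.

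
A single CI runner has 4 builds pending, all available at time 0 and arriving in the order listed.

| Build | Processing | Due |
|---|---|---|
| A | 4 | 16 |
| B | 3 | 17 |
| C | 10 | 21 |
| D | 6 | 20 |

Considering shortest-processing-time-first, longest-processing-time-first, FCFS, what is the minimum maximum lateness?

2

SPT (increasing processing time): B A D C.
B: 0→3, due 17, lateness -14
A: 3→7, due 16, lateness -9
D: 7→13, due 20, lateness -7
C: 13→23, due 21, lateness 2
Maximum = 2.
LPT (decreasing processing time): C D A B.
C: 0→10, due 21, lateness -11
D: 10→16, due 20, lateness -4
A: 16→20, due 16, lateness 4
B: 20→23, due 17, lateness 6
Maximum = 6.
FIFO (arrival order): A B C D.
A: 0→4, due 16, lateness -12
B: 4→7, due 17, lateness -10
C: 7→17, due 21, lateness -4
D: 17→23, due 20, lateness 3
Maximum = 3.
SPT 2, LPT 6, FIFO 3 → minimum 2.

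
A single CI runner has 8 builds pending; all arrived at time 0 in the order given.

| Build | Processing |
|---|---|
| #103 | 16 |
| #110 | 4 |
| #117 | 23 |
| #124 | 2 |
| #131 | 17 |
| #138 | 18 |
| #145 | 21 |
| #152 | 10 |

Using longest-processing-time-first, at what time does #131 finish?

LPT (decreasing processing time): #117 #145 #138 #131 #103 #152 #110 #124.
#117: 0→23
#145: 23→44
#138: 44→62
#131: 62→79

79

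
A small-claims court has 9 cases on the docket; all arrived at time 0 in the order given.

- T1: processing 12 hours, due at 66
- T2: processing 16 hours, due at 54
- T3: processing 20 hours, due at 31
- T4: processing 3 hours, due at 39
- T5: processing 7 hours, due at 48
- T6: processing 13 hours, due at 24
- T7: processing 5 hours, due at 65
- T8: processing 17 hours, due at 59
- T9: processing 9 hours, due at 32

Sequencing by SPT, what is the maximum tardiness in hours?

71

SPT (increasing processing time): T4 T7 T5 T9 T1 T6 T2 T8 T3.
T4: 0→3, due 39, tardiness 0
T7: 3→8, due 65, tardiness 0
T5: 8→15, due 48, tardiness 0
T9: 15→24, due 32, tardiness 0
T1: 24→36, due 66, tardiness 0
T6: 36→49, due 24, tardiness 25
T2: 49→65, due 54, tardiness 11
T8: 65→82, due 59, tardiness 23
T3: 82→102, due 31, tardiness 71
Maximum = 71.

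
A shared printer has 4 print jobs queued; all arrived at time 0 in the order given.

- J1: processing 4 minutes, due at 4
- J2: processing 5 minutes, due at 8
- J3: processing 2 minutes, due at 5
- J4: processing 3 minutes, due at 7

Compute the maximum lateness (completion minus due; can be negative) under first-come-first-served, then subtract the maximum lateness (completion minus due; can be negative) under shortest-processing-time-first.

FIFO (arrival order): J1 J2 J3 J4.
J1: 0→4, due 4, lateness 0
J2: 4→9, due 8, lateness 1
J3: 9→11, due 5, lateness 6
J4: 11→14, due 7, lateness 7
Maximum = 7.
SPT (increasing processing time): J3 J4 J1 J2.
J3: 0→2, due 5, lateness -3
J4: 2→5, due 7, lateness -2
J1: 5→9, due 4, lateness 5
J2: 9→14, due 8, lateness 6
Maximum = 6.
Difference = 7 − 6 = 1.

1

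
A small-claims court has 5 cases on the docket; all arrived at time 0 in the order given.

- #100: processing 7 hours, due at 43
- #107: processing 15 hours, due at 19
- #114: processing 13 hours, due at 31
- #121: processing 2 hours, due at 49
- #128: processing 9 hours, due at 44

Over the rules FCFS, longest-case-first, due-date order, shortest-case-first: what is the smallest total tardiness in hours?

FIFO (arrival order): #100 #107 #114 #121 #128.
#100: 0→7, due 43, tardiness 0
#107: 7→22, due 19, tardiness 3
#114: 22→35, due 31, tardiness 4
#121: 35→37, due 49, tardiness 0
#128: 37→46, due 44, tardiness 2
Sum = 0+3+4+0+2 = 9.
LPT (decreasing processing time): #107 #114 #128 #100 #121.
#107: 0→15, due 19, tardiness 0
#114: 15→28, due 31, tardiness 0
#128: 28→37, due 44, tardiness 0
#100: 37→44, due 43, tardiness 1
#121: 44→46, due 49, tardiness 0
Sum = 0+0+0+1+0 = 1.
EDD (increasing due date): #107 #114 #100 #128 #121.
#107: 0→15, due 19, tardiness 0
#114: 15→28, due 31, tardiness 0
#100: 28→35, due 43, tardiness 0
#128: 35→44, due 44, tardiness 0
#121: 44→46, due 49, tardiness 0
Sum = 0+0+0+0+0 = 0.
SPT (increasing processing time): #121 #100 #128 #114 #107.
#121: 0→2, due 49, tardiness 0
#100: 2→9, due 43, tardiness 0
#128: 9→18, due 44, tardiness 0
#114: 18→31, due 31, tardiness 0
#107: 31→46, due 19, tardiness 27
Sum = 0+0+0+0+27 = 27.
FIFO 9, LPT 1, EDD 0, SPT 27 → minimum 0.

0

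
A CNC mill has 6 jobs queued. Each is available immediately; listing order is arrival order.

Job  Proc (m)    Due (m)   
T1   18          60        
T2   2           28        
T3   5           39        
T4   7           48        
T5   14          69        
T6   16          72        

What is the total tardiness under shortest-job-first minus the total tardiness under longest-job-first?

-60

SPT (increasing processing time): T2 T3 T4 T5 T6 T1.
T2: 0→2, due 28, tardiness 0
T3: 2→7, due 39, tardiness 0
T4: 7→14, due 48, tardiness 0
T5: 14→28, due 69, tardiness 0
T6: 28→44, due 72, tardiness 0
T1: 44→62, due 60, tardiness 2
Sum = 0+0+0+0+0+2 = 2.
LPT (decreasing processing time): T1 T6 T5 T4 T3 T2.
T1: 0→18, due 60, tardiness 0
T6: 18→34, due 72, tardiness 0
T5: 34→48, due 69, tardiness 0
T4: 48→55, due 48, tardiness 7
T3: 55→60, due 39, tardiness 21
T2: 60→62, due 28, tardiness 34
Sum = 0+0+0+7+21+34 = 62.
Difference = 2 − 62 = -60.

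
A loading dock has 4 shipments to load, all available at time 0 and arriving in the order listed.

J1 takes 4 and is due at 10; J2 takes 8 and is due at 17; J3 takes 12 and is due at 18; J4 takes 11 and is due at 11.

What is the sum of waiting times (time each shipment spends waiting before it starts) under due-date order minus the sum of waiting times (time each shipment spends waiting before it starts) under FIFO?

EDD (increasing due date): J1 J4 J2 J3.
J1: waits 0, runs 0→4
J4: waits 4, runs 4→15
J2: waits 15, runs 15→23
J3: waits 23, runs 23→35
Sum = 0+4+15+23 = 42.
FIFO (arrival order): J1 J2 J3 J4.
J1: waits 0, runs 0→4
J2: waits 4, runs 4→12
J3: waits 12, runs 12→24
J4: waits 24, runs 24→35
Sum = 0+4+12+24 = 40.
Difference = 42 − 40 = 2.

2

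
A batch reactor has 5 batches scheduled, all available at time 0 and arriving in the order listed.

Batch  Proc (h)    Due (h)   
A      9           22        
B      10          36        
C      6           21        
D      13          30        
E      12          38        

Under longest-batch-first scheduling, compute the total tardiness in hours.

LPT (decreasing processing time): D E B A C.
D: 0→13, due 30, tardiness 0
E: 13→25, due 38, tardiness 0
B: 25→35, due 36, tardiness 0
A: 35→44, due 22, tardiness 22
C: 44→50, due 21, tardiness 29
Sum = 0+0+0+22+29 = 51.

51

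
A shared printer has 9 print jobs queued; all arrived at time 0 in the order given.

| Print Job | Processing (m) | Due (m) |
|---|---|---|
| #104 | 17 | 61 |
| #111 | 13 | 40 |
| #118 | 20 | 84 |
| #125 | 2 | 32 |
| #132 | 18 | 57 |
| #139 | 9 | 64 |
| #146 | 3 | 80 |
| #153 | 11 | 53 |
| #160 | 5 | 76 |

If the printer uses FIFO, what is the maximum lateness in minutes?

FIFO (arrival order): #104 #111 #118 #125 #132 #139 #146 #153 #160.
#104: 0→17, due 61, lateness -44
#111: 17→30, due 40, lateness -10
#118: 30→50, due 84, lateness -34
#125: 50→52, due 32, lateness 20
#132: 52→70, due 57, lateness 13
#139: 70→79, due 64, lateness 15
#146: 79→82, due 80, lateness 2
#153: 82→93, due 53, lateness 40
#160: 93→98, due 76, lateness 22
Maximum = 40.

40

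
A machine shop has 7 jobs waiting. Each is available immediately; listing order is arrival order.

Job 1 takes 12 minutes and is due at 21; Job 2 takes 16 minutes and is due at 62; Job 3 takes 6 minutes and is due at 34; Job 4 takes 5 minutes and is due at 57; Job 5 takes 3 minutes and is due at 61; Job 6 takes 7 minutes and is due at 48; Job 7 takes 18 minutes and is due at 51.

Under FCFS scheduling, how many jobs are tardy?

FIFO (arrival order): Job 1 Job 2 Job 3 Job 4 Job 5 Job 6 Job 7.
Job 1: 0→12, due 21, tardiness 0
Job 2: 12→28, due 62, tardiness 0
Job 3: 28→34, due 34, tardiness 0
Job 4: 34→39, due 57, tardiness 0
Job 5: 39→42, due 61, tardiness 0
Job 6: 42→49, due 48, tardiness 1
Job 7: 49→67, due 51, tardiness 16
Late jobs: 2.

2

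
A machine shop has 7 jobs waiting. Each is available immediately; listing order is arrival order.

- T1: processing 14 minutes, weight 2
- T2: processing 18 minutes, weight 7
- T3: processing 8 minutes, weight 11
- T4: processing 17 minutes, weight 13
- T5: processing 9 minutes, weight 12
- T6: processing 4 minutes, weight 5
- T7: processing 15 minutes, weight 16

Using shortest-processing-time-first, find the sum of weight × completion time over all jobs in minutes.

2740

SPT (increasing processing time): T6 T3 T5 T1 T7 T4 T2.
T6: finishes 4, weight 5, w·C = 20
T3: finishes 12, weight 11, w·C = 132
T5: finishes 21, weight 12, w·C = 252
T1: finishes 35, weight 2, w·C = 70
T7: finishes 50, weight 16, w·C = 800
T4: finishes 67, weight 13, w·C = 871
T2: finishes 85, weight 7, w·C = 595
Sum = 20+132+252+70+800+871+595 = 2740.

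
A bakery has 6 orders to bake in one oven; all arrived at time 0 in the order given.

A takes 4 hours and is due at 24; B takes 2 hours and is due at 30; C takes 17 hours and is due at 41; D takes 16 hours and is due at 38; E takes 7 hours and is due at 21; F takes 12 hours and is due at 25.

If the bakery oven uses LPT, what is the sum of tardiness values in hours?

111

LPT (decreasing processing time): C D F E A B.
C: 0→17, due 41, tardiness 0
D: 17→33, due 38, tardiness 0
F: 33→45, due 25, tardiness 20
E: 45→52, due 21, tardiness 31
A: 52→56, due 24, tardiness 32
B: 56→58, due 30, tardiness 28
Sum = 0+0+20+31+32+28 = 111.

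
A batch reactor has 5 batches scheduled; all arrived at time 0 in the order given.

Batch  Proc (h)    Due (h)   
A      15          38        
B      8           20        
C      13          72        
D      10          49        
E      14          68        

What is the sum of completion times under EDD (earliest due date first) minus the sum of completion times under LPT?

EDD (increasing due date): B A D E C.
B: 0→8
A: 8→23
D: 23→33
E: 33→47
C: 47→60
Sum = 8+23+33+47+60 = 171.
LPT (decreasing processing time): A E C D B.
A: 0→15
E: 15→29
C: 29→42
D: 42→52
B: 52→60
Sum = 15+29+42+52+60 = 198.
Difference = 171 − 198 = -27.

-27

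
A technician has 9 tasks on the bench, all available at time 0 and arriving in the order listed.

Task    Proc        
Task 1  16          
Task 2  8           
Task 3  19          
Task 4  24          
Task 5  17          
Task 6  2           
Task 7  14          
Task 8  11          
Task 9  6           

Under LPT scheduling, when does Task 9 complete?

115

LPT (decreasing processing time): Task 4 Task 3 Task 5 Task 1 Task 7 Task 8 Task 2 Task 9 Task 6.
Task 4: 0→24
Task 3: 24→43
Task 5: 43→60
Task 1: 60→76
Task 7: 76→90
Task 8: 90→101
Task 2: 101→109
Task 9: 109→115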